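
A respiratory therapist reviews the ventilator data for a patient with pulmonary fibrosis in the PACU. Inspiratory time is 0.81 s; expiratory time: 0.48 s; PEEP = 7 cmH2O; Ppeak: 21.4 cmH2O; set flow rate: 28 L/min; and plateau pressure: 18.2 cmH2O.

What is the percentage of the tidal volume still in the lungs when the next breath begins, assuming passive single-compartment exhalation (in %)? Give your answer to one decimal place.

Flow: 28 L/min ÷ 60 = 0.4667 L/s.
Vt = flow × Ti = 0.4667 L/s × 0.81 s × 1000 mL/L = 378.03 mL.
R = (PIP − Pplat)/V̇ = (21.4 − 18.2) / 0.4667 = 3.2/0.4667 = 6.857 cmH2O·s/L.
C = Vt/(Pplat − PEEP) = 378.03 / (18.2 − 7) = 378.03/11.2 = 33.753 mL/cmH2O.
τ = R × C = 6.857 × 0.03375 L/cmH2O = 0.2314 s.
Fraction remaining at end-expiration = e^(−Te/τ) = e^(−0.48/0.2314) = 0.1256 → 12.56%.

12.6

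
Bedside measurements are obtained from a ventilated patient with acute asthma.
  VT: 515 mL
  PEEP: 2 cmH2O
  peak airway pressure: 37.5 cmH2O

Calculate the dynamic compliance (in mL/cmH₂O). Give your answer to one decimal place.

Dynamic compliance = Vt / (PIP − PEEP) = 515 / (37.5 − 2) = 515 / 35.5 = 14.507 mL/cmH2O.

14.5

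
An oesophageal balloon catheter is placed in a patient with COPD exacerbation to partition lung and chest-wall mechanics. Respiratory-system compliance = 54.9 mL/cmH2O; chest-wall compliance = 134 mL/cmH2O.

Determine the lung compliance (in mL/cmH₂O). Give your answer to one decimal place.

93.0

1/CL = 1/Crs − 1/Ccw.
1/CL = 1/54.9 − 1/134 = 0.01075.
CL = 93.023 mL/cmH2O.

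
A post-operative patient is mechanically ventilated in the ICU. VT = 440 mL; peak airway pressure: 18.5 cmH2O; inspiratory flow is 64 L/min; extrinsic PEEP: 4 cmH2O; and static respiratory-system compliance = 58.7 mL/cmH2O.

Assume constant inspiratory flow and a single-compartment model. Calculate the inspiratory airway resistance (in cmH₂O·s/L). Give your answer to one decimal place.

6.6

Flow: 64 L/min ÷ 60 = 1.0667 L/s.
Equation of motion (constant flow): PIP = Vt/C + R·V̇ + PEEP.
R·V̇ = PIP − Vt/C − PEEP = 18.5 − 440/58.7 − 4 = 18.5 − 7.496 − 4 = 7.004 cmH2O.
R = 7.004 / 1.0667 = 6.566 cmH2O·s/L.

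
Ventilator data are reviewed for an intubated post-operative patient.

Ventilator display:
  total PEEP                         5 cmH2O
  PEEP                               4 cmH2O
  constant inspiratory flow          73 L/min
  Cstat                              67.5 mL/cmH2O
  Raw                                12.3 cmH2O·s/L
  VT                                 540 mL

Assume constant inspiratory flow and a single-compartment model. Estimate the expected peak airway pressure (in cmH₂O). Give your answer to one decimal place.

28.0

Flow: 73 L/min ÷ 60 = 1.2167 L/s.
Total PEEP = 5 cmH2O (set 4 + intrinsic 1); this is the baseline alveolar pressure.
Equation of motion (constant flow): PIP = Vt/C + R·V̇ + PEEP.
PIP = 540/67.5 + 12.3×1.2167 + 5 = 8.0 + 14.965 + 5 = 27.965 cmH2O.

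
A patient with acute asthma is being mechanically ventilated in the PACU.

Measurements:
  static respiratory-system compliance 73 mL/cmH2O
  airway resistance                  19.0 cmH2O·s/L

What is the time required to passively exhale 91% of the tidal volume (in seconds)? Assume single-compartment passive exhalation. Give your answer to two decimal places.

3.34

τ = R × C = 19.0 × 73 mL/cmH2O = 19.0 × 0.073 L/cmH2O = 1.387 s.
Exhaled fraction f = 1 − e^(−t/τ) → t = −τ·ln(1 − f) = −1.387·ln(0.09) = 3.34 s.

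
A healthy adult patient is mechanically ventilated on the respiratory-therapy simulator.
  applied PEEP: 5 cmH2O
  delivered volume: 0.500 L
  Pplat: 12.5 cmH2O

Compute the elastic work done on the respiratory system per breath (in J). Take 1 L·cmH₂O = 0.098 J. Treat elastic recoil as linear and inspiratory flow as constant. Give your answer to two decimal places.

0.18

Elastic work ≈ ½ × (Pplat − PEEP) × Vt = 0.5 × (12.5 − 5) × 0.500 L = 0.5 × 7.5 × 0.500 = 1.875 L·cmH2O.
× 0.098 J/(L·cmH2O) → 0.1838 J.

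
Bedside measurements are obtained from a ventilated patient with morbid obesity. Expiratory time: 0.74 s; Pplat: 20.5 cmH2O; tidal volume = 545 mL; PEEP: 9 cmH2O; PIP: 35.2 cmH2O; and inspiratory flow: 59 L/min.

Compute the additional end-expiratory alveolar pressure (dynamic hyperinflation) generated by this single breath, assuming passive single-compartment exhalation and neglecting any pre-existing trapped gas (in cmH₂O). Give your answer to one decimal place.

4.0

Flow: 59 L/min ÷ 60 = 0.9833 L/s.
R = (PIP − Pplat)/V̇ = (35.2 − 20.5) / 0.9833 = 14.7/0.9833 = 14.95 cmH2O·s/L.
C = Vt/(Pplat − PEEP) = 545.0 / (20.5 − 9) = 545.0/11.5 = 47.391 mL/cmH2O.
τ = R × C = 14.95 × 0.04739 L/cmH2O = 0.7085 s.
Fraction remaining = e^(−Te/τ) = e^(−0.74/0.7085) = 0.3519; trapped volume = 545.0 × 0.3519 = 191.79 mL.
Additional alveolar pressure from trapping ≈ V_trapped / C = 191.79 / 47.391 = 4.047 cmH2O.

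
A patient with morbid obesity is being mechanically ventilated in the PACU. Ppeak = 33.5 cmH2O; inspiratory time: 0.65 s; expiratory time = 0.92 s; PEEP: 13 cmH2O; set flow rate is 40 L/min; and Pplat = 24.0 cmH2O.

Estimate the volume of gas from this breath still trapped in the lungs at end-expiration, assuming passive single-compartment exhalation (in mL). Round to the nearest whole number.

Flow: 40 L/min ÷ 60 = 0.6667 L/s.
Vt = flow × Ti = 0.6667 L/s × 0.65 s × 1000 mL/L = 433.36 mL.
R = (PIP − Pplat)/V̇ = (33.5 − 24.0) / 0.6667 = 9.5/0.6667 = 14.249 cmH2O·s/L.
C = Vt/(Pplat − PEEP) = 433.36 / (24.0 − 13) = 433.36/11.0 = 39.396 mL/cmH2O.
τ = R × C = 14.249 × 0.0394 L/cmH2O = 0.5614 s.
Fraction remaining = e^(−Te/τ) = e^(−0.92/0.5614) = 0.1942.
Trapped volume = 433.36 × 0.1942 = 84.159 mL.

84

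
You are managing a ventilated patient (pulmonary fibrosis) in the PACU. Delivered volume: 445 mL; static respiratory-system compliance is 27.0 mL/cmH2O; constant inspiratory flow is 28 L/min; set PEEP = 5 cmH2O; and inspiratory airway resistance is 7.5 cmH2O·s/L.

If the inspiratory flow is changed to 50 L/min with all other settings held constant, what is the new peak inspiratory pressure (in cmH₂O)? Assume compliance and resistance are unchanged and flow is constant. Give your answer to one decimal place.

Flow: 28 L/min ÷ 60 = 0.4667 L/s.
New flow: 50 L/min ÷ 60 = 0.8333 L/s.
PIP = Vt/C + R·V̇ + PEEP (constant-flow equation of motion).
Only the resistive term changes: ΔPIP = R × ΔV̇ = 7.5 × (0.8333 − 0.4667) = 7.5 × 0.3666 = 2.75 cmH2O.
Original PIP = 445/27.0 + 7.5×0.4667 + 5 = 24.982 cmH2O; new PIP = 24.982 + (2.75) = 27.732 cmH2O.

27.7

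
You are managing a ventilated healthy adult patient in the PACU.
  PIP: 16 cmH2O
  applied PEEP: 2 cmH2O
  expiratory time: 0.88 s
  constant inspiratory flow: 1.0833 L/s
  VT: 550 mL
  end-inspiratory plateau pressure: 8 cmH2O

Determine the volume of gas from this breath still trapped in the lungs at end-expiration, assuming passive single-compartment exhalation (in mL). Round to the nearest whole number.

R = (PIP − Pplat)/V̇ = (16 − 8) / 1.0833 = 8.0/1.0833 = 7.385 cmH2O·s/L.
C = Vt/(Pplat − PEEP) = 550.0 / (8 − 2) = 550.0/6.0 = 91.667 mL/cmH2O.
τ = R × C = 7.385 × 0.09167 L/cmH2O = 0.677 s.
Fraction remaining = e^(−Te/τ) = e^(−0.88/0.677) = 0.2726.
Trapped volume = 550.0 × 0.2726 = 149.93 mL.

150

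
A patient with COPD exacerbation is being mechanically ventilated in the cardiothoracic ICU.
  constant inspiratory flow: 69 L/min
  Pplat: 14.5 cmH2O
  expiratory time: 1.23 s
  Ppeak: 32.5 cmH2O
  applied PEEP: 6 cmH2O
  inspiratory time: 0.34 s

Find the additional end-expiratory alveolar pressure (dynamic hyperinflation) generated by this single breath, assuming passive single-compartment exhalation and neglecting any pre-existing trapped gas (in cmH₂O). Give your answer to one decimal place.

1.5

Flow: 69 L/min ÷ 60 = 1.15 L/s.
Vt = flow × Ti = 1.15 L/s × 0.34 s × 1000 mL/L = 391.0 mL.
R = (PIP − Pplat)/V̇ = (32.5 − 14.5) / 1.15 = 18.0/1.15 = 15.652 cmH2O·s/L.
C = Vt/(Pplat − PEEP) = 391.0 / (14.5 − 6) = 391.0/8.5 = 46.0 mL/cmH2O.
τ = R × C = 15.652 × 0.046 L/cmH2O = 0.72 s.
Fraction remaining = e^(−Te/τ) = e^(−1.23/0.72) = 0.1812; trapped volume = 391.0 × 0.1812 = 70.849 mL.
Additional alveolar pressure from trapping ≈ V_trapped / C = 70.849 / 46.0 = 1.54 cmH2O.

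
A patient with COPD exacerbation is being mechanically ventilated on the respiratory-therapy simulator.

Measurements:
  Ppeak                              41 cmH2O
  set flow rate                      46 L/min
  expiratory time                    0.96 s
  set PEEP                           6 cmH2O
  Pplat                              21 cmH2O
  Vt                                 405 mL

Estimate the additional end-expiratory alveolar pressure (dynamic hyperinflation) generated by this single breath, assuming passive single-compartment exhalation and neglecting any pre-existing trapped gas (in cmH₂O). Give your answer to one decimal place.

3.8

Flow: 46 L/min ÷ 60 = 0.7667 L/s.
R = (PIP − Pplat)/V̇ = (41 − 21) / 0.7667 = 20.0/0.7667 = 26.086 cmH2O·s/L.
C = Vt/(Pplat − PEEP) = 405.0 / (21 − 6) = 405.0/15.0 = 27.0 mL/cmH2O.
τ = R × C = 26.086 × 0.027 L/cmH2O = 0.7043 s.
Fraction remaining = e^(−Te/τ) = e^(−0.96/0.7043) = 0.2559; trapped volume = 405.0 × 0.2559 = 103.64 mL.
Additional alveolar pressure from trapping ≈ V_trapped / C = 103.64 / 27.0 = 3.839 cmH2O.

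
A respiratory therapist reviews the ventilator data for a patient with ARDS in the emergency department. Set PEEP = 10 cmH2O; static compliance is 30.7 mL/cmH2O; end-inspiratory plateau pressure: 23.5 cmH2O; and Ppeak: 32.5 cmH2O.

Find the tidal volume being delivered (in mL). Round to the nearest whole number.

414

Vt = Cstat × (Pplat − PEEP) = 30.7 × (23.5 − 10) = 30.7 × 13.5 = 414.45 mL.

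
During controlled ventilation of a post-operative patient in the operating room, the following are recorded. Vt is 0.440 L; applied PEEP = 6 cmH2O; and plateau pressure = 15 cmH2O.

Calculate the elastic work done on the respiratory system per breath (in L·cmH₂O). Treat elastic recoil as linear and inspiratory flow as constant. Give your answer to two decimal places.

1.98

Elastic work ≈ ½ × (Pplat − PEEP) × Vt = 0.5 × (15 − 6) × 0.440 L = 0.5 × 9.0 × 0.440 = 1.98 L·cmH2O.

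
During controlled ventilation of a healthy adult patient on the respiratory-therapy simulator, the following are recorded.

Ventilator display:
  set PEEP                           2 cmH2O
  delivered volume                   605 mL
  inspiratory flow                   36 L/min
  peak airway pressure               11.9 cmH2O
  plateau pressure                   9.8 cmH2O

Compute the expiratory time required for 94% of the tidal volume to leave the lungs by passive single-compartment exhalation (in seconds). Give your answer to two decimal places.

Flow: 36 L/min ÷ 60 = 0.6 L/s.
R = (PIP − Pplat)/V̇ = (11.9 − 9.8) / 0.6 = 2.1/0.6 = 3.5 cmH2O·s/L.
C = Vt/(Pplat − PEEP) = 605.0 / (9.8 − 2) = 605.0/7.8 = 77.564 mL/cmH2O.
τ = R × C = 3.5 × 0.07756 L/cmH2O = 0.2715 s.
t = −τ·ln(1 − 0.94) = −0.2715·ln(0.06) = 0.7638 s.

0.76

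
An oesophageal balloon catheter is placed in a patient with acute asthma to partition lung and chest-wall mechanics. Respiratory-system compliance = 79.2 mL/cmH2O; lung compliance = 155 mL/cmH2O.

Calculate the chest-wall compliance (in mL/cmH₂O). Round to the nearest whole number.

1/Ccw = 1/Crs − 1/CL.
1/Ccw = 1/79.2 − 1/155 = 0.006175.
Ccw = 161.94 mL/cmH2O.

162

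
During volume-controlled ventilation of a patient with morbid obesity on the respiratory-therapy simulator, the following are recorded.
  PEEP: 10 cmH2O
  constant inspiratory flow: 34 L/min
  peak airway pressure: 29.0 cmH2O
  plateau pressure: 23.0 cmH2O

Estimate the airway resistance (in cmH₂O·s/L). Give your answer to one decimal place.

10.6

Flow: 34 L/min ÷ 60 = 0.5667 L/s.
Raw = (PIP − Pplat) / flow = (29.0 − 23.0) / 0.5667 = 6.0 / 0.5667 = 10.588 cmH2O·s/L.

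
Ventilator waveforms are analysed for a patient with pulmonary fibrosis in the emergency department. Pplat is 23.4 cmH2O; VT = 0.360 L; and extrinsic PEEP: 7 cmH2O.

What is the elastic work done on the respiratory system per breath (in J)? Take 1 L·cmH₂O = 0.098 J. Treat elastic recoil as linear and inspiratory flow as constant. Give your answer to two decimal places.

Elastic work ≈ ½ × (Pplat − PEEP) × Vt = 0.5 × (23.4 − 7) × 0.360 L = 0.5 × 16.4 × 0.360 = 2.952 L·cmH2O.
× 0.098 J/(L·cmH2O) → 0.2893 J.

0.29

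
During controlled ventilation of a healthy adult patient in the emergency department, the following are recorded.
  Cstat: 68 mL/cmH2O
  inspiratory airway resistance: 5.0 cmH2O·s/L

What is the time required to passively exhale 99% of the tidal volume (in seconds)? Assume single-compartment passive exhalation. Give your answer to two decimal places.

1.57

τ = R × C = 5.0 × 68 mL/cmH2O = 5.0 × 0.068 L/cmH2O = 0.34 s.
Exhaled fraction f = 1 − e^(−t/τ) → t = −τ·ln(1 − f) = −0.34·ln(0.01) = 1.566 s.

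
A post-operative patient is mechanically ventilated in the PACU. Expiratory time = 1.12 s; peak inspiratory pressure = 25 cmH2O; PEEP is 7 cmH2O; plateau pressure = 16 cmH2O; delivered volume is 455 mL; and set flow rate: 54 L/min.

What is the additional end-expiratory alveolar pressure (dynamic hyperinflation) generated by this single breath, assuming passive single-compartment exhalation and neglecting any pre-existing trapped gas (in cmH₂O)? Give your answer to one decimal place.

Flow: 54 L/min ÷ 60 = 0.9 L/s.
R = (PIP − Pplat)/V̇ = (25 − 16) / 0.9 = 9.0/0.9 = 10.0 cmH2O·s/L.
C = Vt/(Pplat − PEEP) = 455.0 / (16 − 7) = 455.0/9.0 = 50.556 mL/cmH2O.
τ = R × C = 10.0 × 0.05056 L/cmH2O = 0.5056 s.
Fraction remaining = e^(−Te/τ) = e^(−1.12/0.5056) = 0.1091; trapped volume = 455.0 × 0.1091 = 49.641 mL.
Additional alveolar pressure from trapping ≈ V_trapped / C = 49.641 / 50.556 = 0.9819 cmH2O.

1.0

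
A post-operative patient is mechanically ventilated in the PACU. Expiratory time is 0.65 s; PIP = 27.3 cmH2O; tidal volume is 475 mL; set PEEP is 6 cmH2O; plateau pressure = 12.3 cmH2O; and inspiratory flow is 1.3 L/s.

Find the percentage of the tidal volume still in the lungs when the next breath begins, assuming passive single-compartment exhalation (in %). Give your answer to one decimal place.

47.4

R = (PIP − Pplat)/V̇ = (27.3 − 12.3) / 1.3 = 15.0/1.3 = 11.538 cmH2O·s/L.
C = Vt/(Pplat − PEEP) = 475.0 / (12.3 − 6) = 475.0/6.3 = 75.397 mL/cmH2O.
τ = R × C = 11.538 × 0.0754 L/cmH2O = 0.87 s.
Fraction remaining at end-expiration = e^(−Te/τ) = e^(−0.65/0.87) = 0.4737 → 47.37%.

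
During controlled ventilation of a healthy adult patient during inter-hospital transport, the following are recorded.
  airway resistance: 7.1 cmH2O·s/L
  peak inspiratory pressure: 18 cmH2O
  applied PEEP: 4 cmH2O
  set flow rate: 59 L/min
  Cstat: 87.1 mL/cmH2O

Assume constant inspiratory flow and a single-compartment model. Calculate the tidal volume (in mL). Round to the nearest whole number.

611

Flow: 59 L/min ÷ 60 = 0.9833 L/s.
Equation of motion (constant flow): PIP = Vt/C + R·V̇ + PEEP.
Vt/C = PIP − R·V̇ − PEEP = 18 − 6.981 − 4 = 7.019 cmH2O.
Vt = C × 7.019 = 87.1 × 7.019 = 611.35 mL.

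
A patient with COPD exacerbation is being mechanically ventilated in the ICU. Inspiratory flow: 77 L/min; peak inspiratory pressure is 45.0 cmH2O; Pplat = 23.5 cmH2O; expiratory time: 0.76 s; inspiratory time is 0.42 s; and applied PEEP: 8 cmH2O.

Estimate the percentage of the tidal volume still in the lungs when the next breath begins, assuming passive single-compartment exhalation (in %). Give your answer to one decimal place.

Flow: 77 L/min ÷ 60 = 1.2833 L/s.
Vt = flow × Ti = 1.2833 L/s × 0.42 s × 1000 mL/L = 538.99 mL.
R = (PIP − Pplat)/V̇ = (45.0 − 23.5) / 1.2833 = 21.5/1.2833 = 16.754 cmH2O·s/L.
C = Vt/(Pplat − PEEP) = 538.99 / (23.5 − 8) = 538.99/15.5 = 34.774 mL/cmH2O.
τ = R × C = 16.754 × 0.03477 L/cmH2O = 0.5825 s.
Fraction remaining at end-expiration = e^(−Te/τ) = e^(−0.76/0.5825) = 0.2712 → 27.12%.

27.1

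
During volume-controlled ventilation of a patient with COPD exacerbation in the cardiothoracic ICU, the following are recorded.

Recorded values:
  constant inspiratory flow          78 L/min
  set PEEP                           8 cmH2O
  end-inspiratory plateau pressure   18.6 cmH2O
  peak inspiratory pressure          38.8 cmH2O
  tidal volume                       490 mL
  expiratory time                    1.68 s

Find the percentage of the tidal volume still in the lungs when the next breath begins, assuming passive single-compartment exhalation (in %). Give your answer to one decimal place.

Flow: 78 L/min ÷ 60 = 1.3 L/s.
R = (PIP − Pplat)/V̇ = (38.8 − 18.6) / 1.3 = 20.2/1.3 = 15.538 cmH2O·s/L.
C = Vt/(Pplat − PEEP) = 490.0 / (18.6 − 8) = 490.0/10.6 = 46.226 mL/cmH2O.
τ = R × C = 15.538 × 0.04623 L/cmH2O = 0.7183 s.
Fraction remaining at end-expiration = e^(−Te/τ) = e^(−1.68/0.7183) = 0.09644 → 9.644%.

9.6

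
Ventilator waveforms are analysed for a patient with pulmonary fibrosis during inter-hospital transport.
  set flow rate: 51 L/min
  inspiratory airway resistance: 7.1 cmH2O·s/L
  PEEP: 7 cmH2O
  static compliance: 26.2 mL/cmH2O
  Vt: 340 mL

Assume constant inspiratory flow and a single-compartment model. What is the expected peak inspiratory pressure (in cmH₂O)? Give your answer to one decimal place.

26.0

Flow: 51 L/min ÷ 60 = 0.85 L/s.
Equation of motion (constant flow): PIP = Vt/C + R·V̇ + PEEP.
PIP = 340/26.2 + 7.1×0.85 + 7 = 12.977 + 6.035 + 7 = 26.012 cmH2O.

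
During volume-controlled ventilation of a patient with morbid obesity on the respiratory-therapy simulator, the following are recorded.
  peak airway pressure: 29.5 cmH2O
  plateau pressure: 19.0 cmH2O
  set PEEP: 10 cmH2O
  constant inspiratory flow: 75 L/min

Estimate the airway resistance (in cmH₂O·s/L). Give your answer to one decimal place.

8.4

Flow: 75 L/min ÷ 60 = 1.25 L/s.
Raw = (PIP − Pplat) / flow = (29.5 − 19.0) / 1.25 = 10.5 / 1.25 = 8.4 cmH2O·s/L.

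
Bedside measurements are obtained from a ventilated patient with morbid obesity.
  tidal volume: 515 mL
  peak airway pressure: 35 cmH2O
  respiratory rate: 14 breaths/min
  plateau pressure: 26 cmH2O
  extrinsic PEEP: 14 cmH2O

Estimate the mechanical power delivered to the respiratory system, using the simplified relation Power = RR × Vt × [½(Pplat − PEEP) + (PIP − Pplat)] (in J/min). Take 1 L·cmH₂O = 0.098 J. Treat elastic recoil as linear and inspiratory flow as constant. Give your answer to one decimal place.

Per-breath work = Vt × [½(Pplat−PEEP) + (PIP−Pplat)] = 0.515 × [0.5×12.0 + 9.0] = 0.515 × 15.0 = 7.725 L·cmH2O.
Power = 14 × 7.725 = 108.15 L·cmH2O/min.
× 0.098 J/(L·cmH2O) → 10.599 J/min.

10.6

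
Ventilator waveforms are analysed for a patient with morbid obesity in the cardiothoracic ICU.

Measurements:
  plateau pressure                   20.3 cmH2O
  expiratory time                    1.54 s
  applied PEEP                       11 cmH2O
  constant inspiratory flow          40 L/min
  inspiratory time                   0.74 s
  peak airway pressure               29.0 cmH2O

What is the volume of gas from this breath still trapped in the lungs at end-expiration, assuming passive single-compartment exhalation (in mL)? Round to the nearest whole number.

Flow: 40 L/min ÷ 60 = 0.6667 L/s.
Vt = flow × Ti = 0.6667 L/s × 0.74 s × 1000 mL/L = 493.36 mL.
R = (PIP − Pplat)/V̇ = (29.0 − 20.3) / 0.6667 = 8.7/0.6667 = 13.049 cmH2O·s/L.
C = Vt/(Pplat − PEEP) = 493.36 / (20.3 − 11) = 493.36/9.3 = 53.049 mL/cmH2O.
τ = R × C = 13.049 × 0.05305 L/cmH2O = 0.6922 s.
Fraction remaining = e^(−Te/τ) = e^(−1.54/0.6922) = 0.1081.
Trapped volume = 493.36 × 0.1081 = 53.332 mL.

53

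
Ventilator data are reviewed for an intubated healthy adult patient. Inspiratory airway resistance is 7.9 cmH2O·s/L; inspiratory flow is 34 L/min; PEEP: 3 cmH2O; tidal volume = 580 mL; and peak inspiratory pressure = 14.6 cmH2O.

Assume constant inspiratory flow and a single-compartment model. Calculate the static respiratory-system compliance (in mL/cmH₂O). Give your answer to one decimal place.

81.4

Flow: 34 L/min ÷ 60 = 0.5667 L/s.
Equation of motion (constant flow): PIP = Vt/C + R·V̇ + PEEP.
Vt/C = PIP − R·V̇ − PEEP = 14.6 − 7.9×0.5667 − 3 = 14.6 − 4.477 − 3 = 7.123 cmH2O.
C = Vt / 7.123 = 580 / 7.123 = 81.426 mL/cmH2O.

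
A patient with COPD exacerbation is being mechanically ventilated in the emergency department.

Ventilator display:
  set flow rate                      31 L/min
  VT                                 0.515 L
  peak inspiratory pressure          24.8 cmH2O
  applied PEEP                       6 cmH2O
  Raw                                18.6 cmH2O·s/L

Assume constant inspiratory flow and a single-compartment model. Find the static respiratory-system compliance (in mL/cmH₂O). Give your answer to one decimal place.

Flow: 31 L/min ÷ 60 = 0.5167 L/s.
Equation of motion (constant flow): PIP = Vt/C + R·V̇ + PEEP.
Vt/C = PIP − R·V̇ − PEEP = 24.8 − 18.6×0.5167 − 6 = 24.8 − 9.611 − 6 = 9.189 cmH2O.
C = Vt / 9.189 = 515 / 9.189 = 56.045 mL/cmH2O.

56.0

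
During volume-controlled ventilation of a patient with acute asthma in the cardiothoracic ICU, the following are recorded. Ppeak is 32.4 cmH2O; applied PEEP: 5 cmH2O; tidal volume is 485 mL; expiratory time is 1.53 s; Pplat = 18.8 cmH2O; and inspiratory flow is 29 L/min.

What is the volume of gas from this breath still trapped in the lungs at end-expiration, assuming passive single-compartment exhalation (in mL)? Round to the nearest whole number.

Flow: 29 L/min ÷ 60 = 0.4833 L/s.
R = (PIP − Pplat)/V̇ = (32.4 − 18.8) / 0.4833 = 13.6/0.4833 = 28.14 cmH2O·s/L.
C = Vt/(Pplat − PEEP) = 485.0 / (18.8 − 5) = 485.0/13.8 = 35.145 mL/cmH2O.
τ = R × C = 28.14 × 0.03515 L/cmH2O = 0.9891 s.
Fraction remaining = e^(−Te/τ) = e^(−1.53/0.9891) = 0.2129.
Trapped volume = 485.0 × 0.2129 = 103.26 mL.

103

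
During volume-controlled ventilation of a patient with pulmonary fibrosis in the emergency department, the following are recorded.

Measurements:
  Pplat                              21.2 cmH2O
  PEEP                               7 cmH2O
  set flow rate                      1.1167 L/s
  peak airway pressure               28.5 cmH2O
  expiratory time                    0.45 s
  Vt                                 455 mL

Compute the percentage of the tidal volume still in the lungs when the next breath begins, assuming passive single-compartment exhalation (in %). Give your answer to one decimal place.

11.7

R = (PIP − Pplat)/V̇ = (28.5 − 21.2) / 1.1167 = 7.3/1.1167 = 6.537 cmH2O·s/L.
C = Vt/(Pplat − PEEP) = 455.0 / (21.2 − 7) = 455.0/14.2 = 32.042 mL/cmH2O.
τ = R × C = 6.537 × 0.03204 L/cmH2O = 0.2094 s.
Fraction remaining at end-expiration = e^(−Te/τ) = e^(−0.45/0.2094) = 0.1166 → 11.66%.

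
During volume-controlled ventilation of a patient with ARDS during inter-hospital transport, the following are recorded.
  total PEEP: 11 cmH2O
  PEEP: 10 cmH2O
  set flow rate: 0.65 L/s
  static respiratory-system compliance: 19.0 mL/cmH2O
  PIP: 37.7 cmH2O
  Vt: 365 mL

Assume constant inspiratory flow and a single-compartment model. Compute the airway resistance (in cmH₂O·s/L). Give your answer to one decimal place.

Total PEEP = 11 cmH2O (set 10 + intrinsic 1); this is the baseline alveolar pressure.
Equation of motion (constant flow): PIP = Vt/C + R·V̇ + PEEP.
R·V̇ = PIP − Vt/C − PEEP = 37.7 − 365/19.0 − 11 = 37.7 − 19.211 − 11 = 7.489 cmH2O.
R = 7.489 / 0.65 = 11.522 cmH2O·s/L.

11.5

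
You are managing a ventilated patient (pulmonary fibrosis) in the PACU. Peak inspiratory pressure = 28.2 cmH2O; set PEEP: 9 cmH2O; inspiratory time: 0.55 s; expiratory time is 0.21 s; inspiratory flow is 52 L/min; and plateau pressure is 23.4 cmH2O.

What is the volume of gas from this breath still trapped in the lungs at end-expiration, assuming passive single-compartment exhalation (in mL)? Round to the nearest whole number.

152

Flow: 52 L/min ÷ 60 = 0.8667 L/s.
Vt = flow × Ti = 0.8667 L/s × 0.55 s × 1000 mL/L = 476.69 mL.
R = (PIP − Pplat)/V̇ = (28.2 − 23.4) / 0.8667 = 4.8/0.8667 = 5.538 cmH2O·s/L.
C = Vt/(Pplat − PEEP) = 476.69 / (23.4 − 9) = 476.69/14.4 = 33.103 mL/cmH2O.
τ = R × C = 5.538 × 0.0331 L/cmH2O = 0.1833 s.
Fraction remaining = e^(−Te/τ) = e^(−0.21/0.1833) = 0.318.
Trapped volume = 476.69 × 0.318 = 151.59 mL.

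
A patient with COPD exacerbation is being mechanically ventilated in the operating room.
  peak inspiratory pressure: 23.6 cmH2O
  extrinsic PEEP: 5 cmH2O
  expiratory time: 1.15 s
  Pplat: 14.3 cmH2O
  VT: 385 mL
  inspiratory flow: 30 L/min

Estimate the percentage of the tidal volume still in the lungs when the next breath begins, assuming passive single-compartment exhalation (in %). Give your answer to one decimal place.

Flow: 30 L/min ÷ 60 = 0.5 L/s.
R = (PIP − Pplat)/V̇ = (23.6 − 14.3) / 0.5 = 9.3/0.5 = 18.6 cmH2O·s/L.
C = Vt/(Pplat − PEEP) = 385.0 / (14.3 − 5) = 385.0/9.3 = 41.398 mL/cmH2O.
τ = R × C = 18.6 × 0.0414 L/cmH2O = 0.77 s.
Fraction remaining at end-expiration = e^(−Te/τ) = e^(−1.15/0.77) = 0.2246 → 22.46%.

22.5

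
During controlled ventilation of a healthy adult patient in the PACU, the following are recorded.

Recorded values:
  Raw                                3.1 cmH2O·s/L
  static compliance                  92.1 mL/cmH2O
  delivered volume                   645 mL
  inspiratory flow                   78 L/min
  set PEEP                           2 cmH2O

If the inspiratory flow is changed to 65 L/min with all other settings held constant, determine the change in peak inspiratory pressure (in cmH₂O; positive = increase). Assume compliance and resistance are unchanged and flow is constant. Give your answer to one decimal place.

Flow: 78 L/min ÷ 60 = 1.3 L/s.
New flow: 65 L/min ÷ 60 = 1.0833 L/s.
PIP = Vt/C + R·V̇ + PEEP (constant-flow equation of motion).
Only the resistive term changes: ΔPIP = R × ΔV̇ = 3.1 × (1.0833 − 1.3) = 3.1 × -0.2167 = -0.6718 cmH2O.

-0.7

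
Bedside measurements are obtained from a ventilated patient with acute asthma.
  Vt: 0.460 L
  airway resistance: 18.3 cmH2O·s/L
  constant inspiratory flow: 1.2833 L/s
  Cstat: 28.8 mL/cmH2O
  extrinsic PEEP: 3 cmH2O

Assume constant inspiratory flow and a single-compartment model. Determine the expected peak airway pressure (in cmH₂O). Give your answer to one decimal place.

42.5

Equation of motion (constant flow): PIP = Vt/C + R·V̇ + PEEP.
PIP = 460/28.8 + 18.3×1.2833 + 3 = 15.972 + 23.484 + 3 = 42.456 cmH2O.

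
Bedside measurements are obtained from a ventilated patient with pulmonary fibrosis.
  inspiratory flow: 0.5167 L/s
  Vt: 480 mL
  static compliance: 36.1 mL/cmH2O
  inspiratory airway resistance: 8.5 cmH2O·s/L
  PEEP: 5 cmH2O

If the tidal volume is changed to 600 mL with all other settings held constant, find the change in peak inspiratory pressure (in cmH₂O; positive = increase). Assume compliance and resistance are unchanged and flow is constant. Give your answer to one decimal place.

PIP = Vt/C + R·V̇ + PEEP (constant-flow equation of motion).
Only the elastic term changes: ΔPIP = ΔVt / C = (600 − 480) / 36.1 = 3.324 cmH2O.

3.3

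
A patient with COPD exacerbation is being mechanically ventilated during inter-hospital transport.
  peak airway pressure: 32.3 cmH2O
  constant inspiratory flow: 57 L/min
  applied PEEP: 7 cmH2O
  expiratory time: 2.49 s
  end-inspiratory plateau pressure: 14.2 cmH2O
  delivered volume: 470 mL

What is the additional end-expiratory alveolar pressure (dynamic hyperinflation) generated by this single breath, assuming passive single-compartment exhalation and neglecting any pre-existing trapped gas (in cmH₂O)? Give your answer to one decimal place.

Flow: 57 L/min ÷ 60 = 0.95 L/s.
R = (PIP − Pplat)/V̇ = (32.3 − 14.2) / 0.95 = 18.1/0.95 = 19.053 cmH2O·s/L.
C = Vt/(Pplat − PEEP) = 470.0 / (14.2 − 7) = 470.0/7.2 = 65.278 mL/cmH2O.
τ = R × C = 19.053 × 0.06528 L/cmH2O = 1.244 s.
Fraction remaining = e^(−Te/τ) = e^(−2.49/1.244) = 0.1351; trapped volume = 470.0 × 0.1351 = 63.497 mL.
Additional alveolar pressure from trapping ≈ V_trapped / C = 63.497 / 65.278 = 0.9727 cmH2O.

1.0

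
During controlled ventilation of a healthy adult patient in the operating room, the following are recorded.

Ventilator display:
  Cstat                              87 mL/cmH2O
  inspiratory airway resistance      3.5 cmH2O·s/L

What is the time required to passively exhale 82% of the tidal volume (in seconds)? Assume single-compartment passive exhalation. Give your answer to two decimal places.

0.52

τ = R × C = 3.5 × 87 mL/cmH2O = 3.5 × 0.087 L/cmH2O = 0.3045 s.
Exhaled fraction f = 1 − e^(−t/τ) → t = −τ·ln(1 − f) = −0.3045·ln(0.18) = 0.5222 s.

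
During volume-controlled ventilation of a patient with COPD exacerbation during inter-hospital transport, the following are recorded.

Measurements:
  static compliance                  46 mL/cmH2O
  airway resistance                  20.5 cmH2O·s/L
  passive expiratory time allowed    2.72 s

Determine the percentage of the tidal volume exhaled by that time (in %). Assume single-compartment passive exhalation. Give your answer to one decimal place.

94.4

τ = R × C = 20.5 × 46 mL/cmH2O = 20.5 × 0.046 L/cmH2O = 0.943 s.
Passive exhalation: V(t)/V₀ = e^(−t/τ) = e^(−2.72/0.943) = 0.05589.
Fraction exhaled = 1 − 0.05589 = 0.9441 → 94.41%.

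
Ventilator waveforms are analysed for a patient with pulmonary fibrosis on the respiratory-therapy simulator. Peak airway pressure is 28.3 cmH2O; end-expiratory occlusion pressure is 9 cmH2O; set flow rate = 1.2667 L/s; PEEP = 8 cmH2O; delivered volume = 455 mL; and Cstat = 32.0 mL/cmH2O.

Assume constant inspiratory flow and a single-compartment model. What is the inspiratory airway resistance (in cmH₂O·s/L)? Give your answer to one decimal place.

4.0

Total PEEP = 9 cmH2O (set 8 + intrinsic 1); this is the baseline alveolar pressure.
Equation of motion (constant flow): PIP = Vt/C + R·V̇ + PEEP.
R·V̇ = PIP − Vt/C − PEEP = 28.3 − 455/32.0 − 9 = 28.3 − 14.219 − 9 = 5.081 cmH2O.
R = 5.081 / 1.2667 = 4.011 cmH2O·s/L.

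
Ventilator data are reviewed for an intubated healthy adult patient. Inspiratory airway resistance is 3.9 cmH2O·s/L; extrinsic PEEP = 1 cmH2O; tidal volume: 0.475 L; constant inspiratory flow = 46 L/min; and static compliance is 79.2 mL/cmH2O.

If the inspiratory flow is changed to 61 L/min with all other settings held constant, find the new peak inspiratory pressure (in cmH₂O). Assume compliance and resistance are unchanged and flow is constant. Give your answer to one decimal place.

11.0

Flow: 46 L/min ÷ 60 = 0.7667 L/s.
New flow: 61 L/min ÷ 60 = 1.0167 L/s.
PIP = Vt/C + R·V̇ + PEEP (constant-flow equation of motion).
Only the resistive term changes: ΔPIP = R × ΔV̇ = 3.9 × (1.0167 − 0.7667) = 3.9 × 0.25 = 0.975 cmH2O.
Original PIP = 475/79.2 + 3.9×0.7667 + 1 = 9.988 cmH2O; new PIP = 9.988 + (0.975) = 10.963 cmH2O.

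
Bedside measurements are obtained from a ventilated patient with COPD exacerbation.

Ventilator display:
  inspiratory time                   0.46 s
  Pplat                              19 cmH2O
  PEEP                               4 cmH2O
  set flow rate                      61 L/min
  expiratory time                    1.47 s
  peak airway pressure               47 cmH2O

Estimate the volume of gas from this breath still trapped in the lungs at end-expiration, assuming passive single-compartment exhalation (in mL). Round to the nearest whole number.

84

Flow: 61 L/min ÷ 60 = 1.0167 L/s.
Vt = flow × Ti = 1.0167 L/s × 0.46 s × 1000 mL/L = 467.68 mL.
R = (PIP − Pplat)/V̇ = (47 − 19) / 1.0167 = 28.0/1.0167 = 27.54 cmH2O·s/L.
C = Vt/(Pplat − PEEP) = 467.68 / (19 − 4) = 467.68/15.0 = 31.179 mL/cmH2O.
τ = R × C = 27.54 × 0.03118 L/cmH2O = 0.8587 s.
Fraction remaining = e^(−Te/τ) = e^(−1.47/0.8587) = 0.1805.
Trapped volume = 467.68 × 0.1805 = 84.416 mL.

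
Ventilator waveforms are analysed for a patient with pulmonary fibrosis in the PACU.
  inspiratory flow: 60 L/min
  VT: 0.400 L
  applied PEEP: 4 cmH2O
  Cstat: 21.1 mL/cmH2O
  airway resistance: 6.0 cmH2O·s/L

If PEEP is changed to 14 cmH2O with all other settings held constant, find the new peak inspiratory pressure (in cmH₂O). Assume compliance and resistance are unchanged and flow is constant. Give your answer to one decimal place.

39.0

Flow: 60 L/min ÷ 60 = 1 L/s.
PIP = Vt/C + R·V̇ + PEEP (constant-flow equation of motion).
Only the baseline term changes: ΔPIP = ΔPEEP = 14 − 4 = 10.0 cmH2O.
Original PIP = 400/21.1 + 6.0×1 + 4 = 28.957 cmH2O; new PIP = 28.957 + (10.0) = 38.957 cmH2O.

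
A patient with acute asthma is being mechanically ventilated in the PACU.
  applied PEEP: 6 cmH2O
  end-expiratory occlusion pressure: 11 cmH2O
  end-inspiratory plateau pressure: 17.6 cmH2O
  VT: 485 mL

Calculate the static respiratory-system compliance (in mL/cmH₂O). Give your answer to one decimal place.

73.5

End-expiratory occlusion gives total PEEP = 11 cmH2O (intrinsic PEEP = 11 − 6 = 5). Use total PEEP for the elastic gradient.
Cstat = Vt / (Pplat − PEEPtotal) = 485 / (17.6 − 11) = 485 / 6.6 = 73.485 mL/cmH2O.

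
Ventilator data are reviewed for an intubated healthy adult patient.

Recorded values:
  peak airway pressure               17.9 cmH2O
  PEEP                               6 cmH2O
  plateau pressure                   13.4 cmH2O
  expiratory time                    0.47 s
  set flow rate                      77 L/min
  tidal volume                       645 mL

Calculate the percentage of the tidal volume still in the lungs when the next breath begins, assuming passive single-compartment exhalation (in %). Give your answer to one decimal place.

Flow: 77 L/min ÷ 60 = 1.2833 L/s.
R = (PIP − Pplat)/V̇ = (17.9 − 13.4) / 1.2833 = 4.5/1.2833 = 3.507 cmH2O·s/L.
C = Vt/(Pplat − PEEP) = 645.0 / (13.4 − 6) = 645.0/7.4 = 87.162 mL/cmH2O.
τ = R × C = 3.507 × 0.08716 L/cmH2O = 0.3057 s.
Fraction remaining at end-expiration = e^(−Te/τ) = e^(−0.47/0.3057) = 0.2149 → 21.49%.

21.5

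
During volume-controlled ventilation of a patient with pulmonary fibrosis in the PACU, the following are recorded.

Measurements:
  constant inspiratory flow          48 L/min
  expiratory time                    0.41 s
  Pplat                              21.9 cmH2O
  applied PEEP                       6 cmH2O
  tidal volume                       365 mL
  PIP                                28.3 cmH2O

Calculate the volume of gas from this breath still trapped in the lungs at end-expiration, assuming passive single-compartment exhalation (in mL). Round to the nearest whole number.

39

Flow: 48 L/min ÷ 60 = 0.8 L/s.
R = (PIP − Pplat)/V̇ = (28.3 − 21.9) / 0.8 = 6.4/0.8 = 8.0 cmH2O·s/L.
C = Vt/(Pplat − PEEP) = 365.0 / (21.9 − 6) = 365.0/15.9 = 22.956 mL/cmH2O.
τ = R × C = 8.0 × 0.02296 L/cmH2O = 0.1837 s.
Fraction remaining = e^(−Te/τ) = e^(−0.41/0.1837) = 0.1073.
Trapped volume = 365.0 × 0.1073 = 39.165 mL.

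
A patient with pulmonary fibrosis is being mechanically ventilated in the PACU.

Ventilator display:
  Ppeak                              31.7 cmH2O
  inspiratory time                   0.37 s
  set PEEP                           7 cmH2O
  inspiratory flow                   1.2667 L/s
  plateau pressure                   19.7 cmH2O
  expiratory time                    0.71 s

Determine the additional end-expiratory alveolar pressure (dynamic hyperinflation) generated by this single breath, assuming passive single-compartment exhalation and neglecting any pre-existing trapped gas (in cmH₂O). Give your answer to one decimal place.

1.7

Vt = flow × Ti = 1.2667 L/s × 0.37 s × 1000 mL/L = 468.68 mL.
R = (PIP − Pplat)/V̇ = (31.7 − 19.7) / 1.2667 = 12.0/1.2667 = 9.473 cmH2O·s/L.
C = Vt/(Pplat − PEEP) = 468.68 / (19.7 − 7) = 468.68/12.7 = 36.904 mL/cmH2O.
τ = R × C = 9.473 × 0.0369 L/cmH2O = 0.3496 s.
Fraction remaining = e^(−Te/τ) = e^(−0.71/0.3496) = 0.1312; trapped volume = 468.68 × 0.1312 = 61.491 mL.
Additional alveolar pressure from trapping ≈ V_trapped / C = 61.491 / 36.904 = 1.666 cmH2O.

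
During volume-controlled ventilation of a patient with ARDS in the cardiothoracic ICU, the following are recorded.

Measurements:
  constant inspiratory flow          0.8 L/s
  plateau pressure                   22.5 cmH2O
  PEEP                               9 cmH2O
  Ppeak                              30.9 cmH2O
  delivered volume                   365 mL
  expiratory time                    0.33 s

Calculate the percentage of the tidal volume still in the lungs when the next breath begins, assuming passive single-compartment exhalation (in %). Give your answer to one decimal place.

31.3

R = (PIP − Pplat)/V̇ = (30.9 − 22.5) / 0.8 = 8.4/0.8 = 10.5 cmH2O·s/L.
C = Vt/(Pplat − PEEP) = 365.0 / (22.5 − 9) = 365.0/13.5 = 27.037 mL/cmH2O.
τ = R × C = 10.5 × 0.02704 L/cmH2O = 0.2839 s.
Fraction remaining at end-expiration = e^(−Te/τ) = e^(−0.33/0.2839) = 0.3127 → 31.27%.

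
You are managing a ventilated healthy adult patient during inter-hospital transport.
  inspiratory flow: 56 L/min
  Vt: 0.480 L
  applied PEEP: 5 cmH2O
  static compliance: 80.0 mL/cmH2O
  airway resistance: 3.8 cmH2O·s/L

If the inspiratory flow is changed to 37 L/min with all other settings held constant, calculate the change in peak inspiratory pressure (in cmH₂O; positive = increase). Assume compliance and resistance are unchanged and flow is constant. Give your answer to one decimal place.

Flow: 56 L/min ÷ 60 = 0.9333 L/s.
New flow: 37 L/min ÷ 60 = 0.6167 L/s.
PIP = Vt/C + R·V̇ + PEEP (constant-flow equation of motion).
Only the resistive term changes: ΔPIP = R × ΔV̇ = 3.8 × (0.6167 − 0.9333) = 3.8 × -0.3166 = -1.203 cmH2O.

-1.2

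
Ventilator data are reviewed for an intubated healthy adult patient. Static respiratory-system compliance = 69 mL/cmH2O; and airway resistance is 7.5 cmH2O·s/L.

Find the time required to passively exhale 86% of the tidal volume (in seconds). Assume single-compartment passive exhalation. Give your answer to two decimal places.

τ = R × C = 7.5 × 69 mL/cmH2O = 7.5 × 0.069 L/cmH2O = 0.5175 s.
Exhaled fraction f = 1 − e^(−t/τ) → t = −τ·ln(1 − f) = −0.5175·ln(0.14) = 1.017 s.

1.02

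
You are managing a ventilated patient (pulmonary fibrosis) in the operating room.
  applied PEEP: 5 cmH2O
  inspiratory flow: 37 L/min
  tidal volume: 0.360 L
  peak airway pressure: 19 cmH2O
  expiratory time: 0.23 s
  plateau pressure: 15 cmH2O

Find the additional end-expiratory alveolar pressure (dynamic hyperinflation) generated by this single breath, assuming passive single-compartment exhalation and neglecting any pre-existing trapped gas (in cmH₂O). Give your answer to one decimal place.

Flow: 37 L/min ÷ 60 = 0.6167 L/s.
R = (PIP − Pplat)/V̇ = (19 − 15) / 0.6167 = 4.0/0.6167 = 6.486 cmH2O·s/L.
C = Vt/(Pplat − PEEP) = 360.0 / (15 − 5) = 360.0/10.0 = 36.0 mL/cmH2O.
τ = R × C = 6.486 × 0.036 L/cmH2O = 0.2335 s.
Fraction remaining = e^(−Te/τ) = e^(−0.23/0.2335) = 0.3734; trapped volume = 360.0 × 0.3734 = 134.42 mL.
Additional alveolar pressure from trapping ≈ V_trapped / C = 134.42 / 36.0 = 3.734 cmH2O.

3.7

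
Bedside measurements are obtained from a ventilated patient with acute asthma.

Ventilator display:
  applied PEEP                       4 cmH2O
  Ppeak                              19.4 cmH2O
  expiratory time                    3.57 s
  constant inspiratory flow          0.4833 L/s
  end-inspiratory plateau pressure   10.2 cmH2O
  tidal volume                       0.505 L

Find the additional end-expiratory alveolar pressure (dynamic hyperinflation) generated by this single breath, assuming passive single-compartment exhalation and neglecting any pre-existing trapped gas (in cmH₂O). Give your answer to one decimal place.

R = (PIP − Pplat)/V̇ = (19.4 − 10.2) / 0.4833 = 9.2/0.4833 = 19.036 cmH2O·s/L.
C = Vt/(Pplat − PEEP) = 505.0 / (10.2 − 4) = 505.0/6.2 = 81.452 mL/cmH2O.
τ = R × C = 19.036 × 0.08145 L/cmH2O = 1.55 s.
Fraction remaining = e^(−Te/τ) = e^(−3.57/1.55) = 0.09994; trapped volume = 505.0 × 0.09994 = 50.47 mL.
Additional alveolar pressure from trapping ≈ V_trapped / C = 50.47 / 81.452 = 0.6196 cmH2O.

0.6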